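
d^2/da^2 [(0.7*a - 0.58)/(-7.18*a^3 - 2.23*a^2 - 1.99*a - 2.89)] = (-216.52008*a^5 + 291.556824*a^4 + 161.627212*a^3 + 241.330308*a^2 - 29.69976*a + 5.169404)/(370.146232*a^9 + 344.885556*a^8 + 414.884094*a^7 + 649.224991*a^6 + 392.626443*a^5 + 317.3655*a^4 + 264.734551*a^3 + 90.209616*a^2 + 49.862037*a + 24.137569)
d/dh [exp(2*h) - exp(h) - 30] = (2*exp(h) - 1)*exp(h)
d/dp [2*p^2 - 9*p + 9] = 4*p - 9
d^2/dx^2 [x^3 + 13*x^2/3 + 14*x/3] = 6*x + 26/3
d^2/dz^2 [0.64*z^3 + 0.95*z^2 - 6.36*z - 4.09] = 3.84*z + 1.9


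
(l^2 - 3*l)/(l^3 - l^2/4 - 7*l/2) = 4*(3 - l)/(-4*l^2 + l + 14)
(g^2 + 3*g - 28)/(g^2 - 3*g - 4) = (g + 7)/(g + 1)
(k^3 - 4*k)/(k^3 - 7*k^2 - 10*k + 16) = k*(k - 2)/(k^2 - 9*k + 8)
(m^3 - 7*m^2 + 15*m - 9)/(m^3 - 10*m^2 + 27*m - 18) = (m - 3)/(m - 6)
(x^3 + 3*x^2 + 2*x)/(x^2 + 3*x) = (x^2 + 3*x + 2)/(x + 3)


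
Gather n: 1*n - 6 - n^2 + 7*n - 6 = -n^2 + 8*n - 12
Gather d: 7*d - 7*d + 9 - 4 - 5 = 0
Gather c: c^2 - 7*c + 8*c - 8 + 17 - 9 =c^2 + c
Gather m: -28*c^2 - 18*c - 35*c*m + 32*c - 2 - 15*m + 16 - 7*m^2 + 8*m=-28*c^2 + 14*c - 7*m^2 + m*(-35*c - 7) + 14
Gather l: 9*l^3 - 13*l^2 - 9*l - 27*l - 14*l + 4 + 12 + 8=9*l^3 - 13*l^2 - 50*l + 24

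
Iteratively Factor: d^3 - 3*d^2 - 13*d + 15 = (d + 3)*(d^2 - 6*d + 5) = (d - 5)*(d + 3)*(d - 1)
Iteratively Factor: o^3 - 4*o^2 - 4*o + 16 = (o + 2)*(o^2 - 6*o + 8) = (o - 2)*(o + 2)*(o - 4)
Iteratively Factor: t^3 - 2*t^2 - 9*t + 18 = (t - 2)*(t^2 - 9) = (t - 2)*(t + 3)*(t - 3)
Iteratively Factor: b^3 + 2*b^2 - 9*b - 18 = (b + 2)*(b^2 - 9) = (b - 3)*(b + 2)*(b + 3)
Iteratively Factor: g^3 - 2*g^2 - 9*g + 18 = (g - 3)*(g^2 + g - 6) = (g - 3)*(g + 3)*(g - 2)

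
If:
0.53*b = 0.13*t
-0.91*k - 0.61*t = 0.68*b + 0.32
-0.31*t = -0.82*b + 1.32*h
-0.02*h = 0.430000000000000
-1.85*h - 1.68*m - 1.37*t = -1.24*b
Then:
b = 63.94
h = -21.50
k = -222.88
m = -141.71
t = 260.68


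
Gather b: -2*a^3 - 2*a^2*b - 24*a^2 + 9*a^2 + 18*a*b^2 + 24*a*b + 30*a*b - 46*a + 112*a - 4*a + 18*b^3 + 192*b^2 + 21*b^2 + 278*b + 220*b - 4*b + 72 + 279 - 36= -2*a^3 - 15*a^2 + 62*a + 18*b^3 + b^2*(18*a + 213) + b*(-2*a^2 + 54*a + 494) + 315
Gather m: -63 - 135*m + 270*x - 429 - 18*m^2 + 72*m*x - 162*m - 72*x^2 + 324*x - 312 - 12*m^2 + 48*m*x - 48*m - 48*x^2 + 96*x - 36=-30*m^2 + m*(120*x - 345) - 120*x^2 + 690*x - 840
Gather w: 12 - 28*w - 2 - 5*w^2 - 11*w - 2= -5*w^2 - 39*w + 8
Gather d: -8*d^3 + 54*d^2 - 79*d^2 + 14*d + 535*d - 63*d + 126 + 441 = -8*d^3 - 25*d^2 + 486*d + 567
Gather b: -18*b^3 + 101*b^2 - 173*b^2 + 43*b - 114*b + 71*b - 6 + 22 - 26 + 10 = -18*b^3 - 72*b^2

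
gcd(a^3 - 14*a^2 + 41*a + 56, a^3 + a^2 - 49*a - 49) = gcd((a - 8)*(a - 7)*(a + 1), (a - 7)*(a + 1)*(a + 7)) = a^2 - 6*a - 7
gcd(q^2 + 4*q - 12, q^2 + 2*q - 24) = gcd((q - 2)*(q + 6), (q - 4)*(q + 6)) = q + 6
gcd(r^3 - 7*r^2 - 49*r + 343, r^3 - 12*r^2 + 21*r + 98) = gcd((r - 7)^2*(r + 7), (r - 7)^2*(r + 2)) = r^2 - 14*r + 49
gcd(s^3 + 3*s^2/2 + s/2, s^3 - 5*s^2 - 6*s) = s^2 + s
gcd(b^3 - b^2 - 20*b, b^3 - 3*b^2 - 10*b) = b^2 - 5*b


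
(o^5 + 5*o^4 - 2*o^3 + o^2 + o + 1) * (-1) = -o^5 - 5*o^4 + 2*o^3 - o^2 - o - 1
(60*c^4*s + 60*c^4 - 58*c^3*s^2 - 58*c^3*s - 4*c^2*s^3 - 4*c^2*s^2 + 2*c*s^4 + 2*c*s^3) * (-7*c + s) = -420*c^5*s - 420*c^5 + 466*c^4*s^2 + 466*c^4*s - 30*c^3*s^3 - 30*c^3*s^2 - 18*c^2*s^4 - 18*c^2*s^3 + 2*c*s^5 + 2*c*s^4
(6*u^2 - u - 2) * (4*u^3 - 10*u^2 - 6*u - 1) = 24*u^5 - 64*u^4 - 34*u^3 + 20*u^2 + 13*u + 2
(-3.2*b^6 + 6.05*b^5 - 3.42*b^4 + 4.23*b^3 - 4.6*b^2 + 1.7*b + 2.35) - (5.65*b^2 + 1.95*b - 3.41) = -3.2*b^6 + 6.05*b^5 - 3.42*b^4 + 4.23*b^3 - 10.25*b^2 - 0.25*b + 5.76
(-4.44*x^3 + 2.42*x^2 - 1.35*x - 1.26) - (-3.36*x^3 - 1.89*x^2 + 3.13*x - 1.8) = -1.08*x^3 + 4.31*x^2 - 4.48*x + 0.54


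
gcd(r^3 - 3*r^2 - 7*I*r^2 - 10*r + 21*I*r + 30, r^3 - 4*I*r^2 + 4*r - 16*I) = r - 2*I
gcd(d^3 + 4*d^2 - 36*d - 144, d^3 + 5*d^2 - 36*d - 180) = d^2 - 36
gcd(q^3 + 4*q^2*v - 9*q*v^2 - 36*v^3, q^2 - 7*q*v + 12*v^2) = q - 3*v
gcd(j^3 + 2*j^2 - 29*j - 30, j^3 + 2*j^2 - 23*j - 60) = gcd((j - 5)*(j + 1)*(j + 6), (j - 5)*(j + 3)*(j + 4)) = j - 5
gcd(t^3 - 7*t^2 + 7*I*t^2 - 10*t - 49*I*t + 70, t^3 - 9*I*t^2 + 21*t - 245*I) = t + 5*I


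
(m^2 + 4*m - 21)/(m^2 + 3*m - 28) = (m - 3)/(m - 4)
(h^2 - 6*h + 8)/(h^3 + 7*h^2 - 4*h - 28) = (h - 4)/(h^2 + 9*h + 14)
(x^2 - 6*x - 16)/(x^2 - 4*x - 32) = (x + 2)/(x + 4)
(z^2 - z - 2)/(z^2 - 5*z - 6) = (z - 2)/(z - 6)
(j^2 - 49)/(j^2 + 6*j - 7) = (j - 7)/(j - 1)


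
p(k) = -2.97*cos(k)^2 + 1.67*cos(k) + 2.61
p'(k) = 5.94*sin(k)*cos(k) - 1.67*sin(k)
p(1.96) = 1.55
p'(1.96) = -3.63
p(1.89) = 1.79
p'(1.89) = -3.36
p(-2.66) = -1.20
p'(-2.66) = 3.21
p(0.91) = 2.52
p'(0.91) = 1.56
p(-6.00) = 1.48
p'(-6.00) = 1.13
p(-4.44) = 1.95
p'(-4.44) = -3.15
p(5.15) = 2.78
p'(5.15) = -0.77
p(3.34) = -1.88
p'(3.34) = 1.48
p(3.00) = -1.95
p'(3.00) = -1.07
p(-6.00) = 1.48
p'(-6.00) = 1.13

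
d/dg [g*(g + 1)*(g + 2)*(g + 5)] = 4*g^3 + 24*g^2 + 34*g + 10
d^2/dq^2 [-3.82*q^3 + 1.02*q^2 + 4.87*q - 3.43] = 2.04 - 22.92*q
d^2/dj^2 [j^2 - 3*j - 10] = 2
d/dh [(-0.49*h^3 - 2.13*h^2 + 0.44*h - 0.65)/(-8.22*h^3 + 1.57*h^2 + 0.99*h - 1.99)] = (-18.2779*h^4 + 6.2634*h^3 - 15.9032*h^2 + 10.5184*h - 0.2321)/(67.5684*h^6 - 25.8108*h^5 - 13.8107*h^4 + 35.8242*h^3 - 5.2685*h^2 - 3.9402*h + 3.9601)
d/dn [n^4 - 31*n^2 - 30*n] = 4*n^3 - 62*n - 30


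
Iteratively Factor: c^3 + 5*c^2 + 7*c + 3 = (c + 3)*(c^2 + 2*c + 1) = (c + 1)*(c + 3)*(c + 1)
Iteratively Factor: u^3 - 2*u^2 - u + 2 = (u + 1)*(u^2 - 3*u + 2) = (u - 1)*(u + 1)*(u - 2)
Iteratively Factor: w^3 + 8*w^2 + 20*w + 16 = (w + 4)*(w^2 + 4*w + 4) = (w + 2)*(w + 4)*(w + 2)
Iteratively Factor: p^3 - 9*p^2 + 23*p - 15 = (p - 3)*(p^2 - 6*p + 5) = (p - 5)*(p - 3)*(p - 1)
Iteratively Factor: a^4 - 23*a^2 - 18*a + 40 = (a + 4)*(a^3 - 4*a^2 - 7*a + 10) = (a - 5)*(a + 4)*(a^2 + a - 2) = (a - 5)*(a - 1)*(a + 4)*(a + 2)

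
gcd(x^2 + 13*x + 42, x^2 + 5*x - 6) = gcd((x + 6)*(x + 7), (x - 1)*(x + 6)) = x + 6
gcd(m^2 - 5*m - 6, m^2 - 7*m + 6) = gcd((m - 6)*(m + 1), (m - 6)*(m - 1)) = m - 6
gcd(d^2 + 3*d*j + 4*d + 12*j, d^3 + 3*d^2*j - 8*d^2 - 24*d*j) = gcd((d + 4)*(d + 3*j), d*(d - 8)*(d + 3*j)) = d + 3*j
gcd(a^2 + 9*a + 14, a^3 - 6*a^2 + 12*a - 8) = 1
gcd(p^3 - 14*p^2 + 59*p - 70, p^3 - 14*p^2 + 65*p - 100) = p - 5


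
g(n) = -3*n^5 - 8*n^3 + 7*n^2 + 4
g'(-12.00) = -314664.00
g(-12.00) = 761332.00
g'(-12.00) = -314664.00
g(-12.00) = 761332.00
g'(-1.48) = -145.26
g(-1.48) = 66.57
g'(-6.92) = -35642.76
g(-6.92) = 50595.10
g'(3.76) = -3284.74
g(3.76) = -2576.85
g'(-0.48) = -13.05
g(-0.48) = 6.57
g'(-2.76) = -1091.88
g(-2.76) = 705.99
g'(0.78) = -9.23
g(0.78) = 3.60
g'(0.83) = -12.03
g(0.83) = 3.07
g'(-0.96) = -48.30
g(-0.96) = 19.98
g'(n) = -15*n^4 - 24*n^2 + 14*n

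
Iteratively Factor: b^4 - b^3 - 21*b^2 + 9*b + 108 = (b + 3)*(b^3 - 4*b^2 - 9*b + 36) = (b - 3)*(b + 3)*(b^2 - b - 12) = (b - 4)*(b - 3)*(b + 3)*(b + 3)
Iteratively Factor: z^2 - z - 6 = (z + 2)*(z - 3)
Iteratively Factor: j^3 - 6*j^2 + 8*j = (j - 2)*(j^2 - 4*j) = (j - 4)*(j - 2)*(j)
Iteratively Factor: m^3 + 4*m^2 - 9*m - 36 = (m + 4)*(m^2 - 9) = (m - 3)*(m + 4)*(m + 3)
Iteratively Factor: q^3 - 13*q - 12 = (q - 4)*(q^2 + 4*q + 3) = (q - 4)*(q + 1)*(q + 3)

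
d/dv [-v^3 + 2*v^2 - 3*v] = -3*v^2 + 4*v - 3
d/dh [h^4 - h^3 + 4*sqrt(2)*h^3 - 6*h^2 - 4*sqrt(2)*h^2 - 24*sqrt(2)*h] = 4*h^3 - 3*h^2 + 12*sqrt(2)*h^2 - 12*h - 8*sqrt(2)*h - 24*sqrt(2)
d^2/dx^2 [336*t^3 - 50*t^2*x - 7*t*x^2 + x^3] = -14*t + 6*x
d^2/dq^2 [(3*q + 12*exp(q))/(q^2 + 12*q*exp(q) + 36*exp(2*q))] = 6*(-4*q^2*exp(q) + 24*q*exp(2*q) + 16*q*exp(q) + q + 72*exp(3*q) + 24*exp(2*q))/(q^4 + 24*q^3*exp(q) + 216*q^2*exp(2*q) + 864*q*exp(3*q) + 1296*exp(4*q))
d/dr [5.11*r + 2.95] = 5.11000000000000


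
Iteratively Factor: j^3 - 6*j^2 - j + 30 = (j - 3)*(j^2 - 3*j - 10) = (j - 5)*(j - 3)*(j + 2)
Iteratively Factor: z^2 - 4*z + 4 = (z - 2)*(z - 2)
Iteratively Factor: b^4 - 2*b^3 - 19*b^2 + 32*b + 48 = (b - 3)*(b^3 + b^2 - 16*b - 16) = (b - 3)*(b + 1)*(b^2 - 16) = (b - 4)*(b - 3)*(b + 1)*(b + 4)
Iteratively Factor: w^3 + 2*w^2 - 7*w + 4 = (w + 4)*(w^2 - 2*w + 1) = (w - 1)*(w + 4)*(w - 1)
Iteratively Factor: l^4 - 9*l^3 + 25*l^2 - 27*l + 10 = (l - 1)*(l^3 - 8*l^2 + 17*l - 10) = (l - 5)*(l - 1)*(l^2 - 3*l + 2) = (l - 5)*(l - 1)^2*(l - 2)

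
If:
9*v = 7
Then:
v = 7/9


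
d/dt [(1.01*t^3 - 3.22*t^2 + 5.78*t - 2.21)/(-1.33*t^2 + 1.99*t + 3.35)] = (-1.3433*t^4 + 4.0198*t^3 + 11.4301*t^2 - 27.4526*t + 23.7609)/(1.7689*t^4 - 5.2934*t^3 - 4.9509*t^2 + 13.333*t + 11.2225)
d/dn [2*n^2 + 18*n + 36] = 4*n + 18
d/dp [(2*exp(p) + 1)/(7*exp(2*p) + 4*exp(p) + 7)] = (-14*exp(2*p) - 14*exp(p) + 10)*exp(p)/(49*exp(4*p) + 56*exp(3*p) + 114*exp(2*p) + 56*exp(p) + 49)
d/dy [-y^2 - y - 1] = -2*y - 1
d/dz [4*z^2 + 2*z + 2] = 8*z + 2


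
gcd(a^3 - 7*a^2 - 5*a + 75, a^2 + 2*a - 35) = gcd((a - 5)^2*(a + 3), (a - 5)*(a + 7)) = a - 5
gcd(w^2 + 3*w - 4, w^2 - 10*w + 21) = 1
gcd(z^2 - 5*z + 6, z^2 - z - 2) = z - 2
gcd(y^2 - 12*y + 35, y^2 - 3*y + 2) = 1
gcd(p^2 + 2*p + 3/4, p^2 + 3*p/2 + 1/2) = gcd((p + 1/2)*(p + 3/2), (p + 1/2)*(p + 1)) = p + 1/2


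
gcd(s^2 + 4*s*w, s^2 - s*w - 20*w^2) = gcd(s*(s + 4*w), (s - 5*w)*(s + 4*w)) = s + 4*w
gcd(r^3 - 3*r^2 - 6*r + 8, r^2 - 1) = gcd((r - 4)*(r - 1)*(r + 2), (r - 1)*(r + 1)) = r - 1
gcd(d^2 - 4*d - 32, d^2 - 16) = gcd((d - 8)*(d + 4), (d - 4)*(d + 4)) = d + 4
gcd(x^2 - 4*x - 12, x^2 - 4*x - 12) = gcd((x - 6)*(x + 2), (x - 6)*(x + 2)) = x^2 - 4*x - 12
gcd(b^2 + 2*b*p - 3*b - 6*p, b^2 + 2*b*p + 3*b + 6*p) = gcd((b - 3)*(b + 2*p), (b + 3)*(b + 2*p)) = b + 2*p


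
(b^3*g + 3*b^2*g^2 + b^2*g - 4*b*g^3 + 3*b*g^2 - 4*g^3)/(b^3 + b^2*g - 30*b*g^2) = g*(b^3 + 3*b^2*g + b^2 - 4*b*g^2 + 3*b*g - 4*g^2)/(b*(b^2 + b*g - 30*g^2))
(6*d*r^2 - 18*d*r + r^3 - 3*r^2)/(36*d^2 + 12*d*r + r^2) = r*(r - 3)/(6*d + r)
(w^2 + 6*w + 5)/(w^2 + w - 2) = (w^2 + 6*w + 5)/(w^2 + w - 2)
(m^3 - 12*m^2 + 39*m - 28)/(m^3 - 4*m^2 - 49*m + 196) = (m - 1)/(m + 7)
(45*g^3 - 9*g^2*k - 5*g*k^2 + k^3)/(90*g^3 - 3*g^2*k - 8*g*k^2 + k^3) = (3*g - k)/(6*g - k)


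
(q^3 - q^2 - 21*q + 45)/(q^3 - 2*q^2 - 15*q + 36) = (q + 5)/(q + 4)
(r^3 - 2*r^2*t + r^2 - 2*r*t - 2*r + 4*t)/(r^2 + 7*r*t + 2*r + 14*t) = (r^2 - 2*r*t - r + 2*t)/(r + 7*t)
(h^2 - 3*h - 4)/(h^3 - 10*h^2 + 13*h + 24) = (h - 4)/(h^2 - 11*h + 24)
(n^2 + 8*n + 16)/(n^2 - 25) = (n^2 + 8*n + 16)/(n^2 - 25)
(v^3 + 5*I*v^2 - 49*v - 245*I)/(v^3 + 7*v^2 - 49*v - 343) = (v + 5*I)/(v + 7)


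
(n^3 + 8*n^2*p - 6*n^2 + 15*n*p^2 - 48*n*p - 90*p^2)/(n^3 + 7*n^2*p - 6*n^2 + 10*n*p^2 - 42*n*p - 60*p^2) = (n + 3*p)/(n + 2*p)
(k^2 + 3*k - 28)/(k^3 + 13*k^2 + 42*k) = (k - 4)/(k*(k + 6))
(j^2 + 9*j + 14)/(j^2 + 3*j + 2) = (j + 7)/(j + 1)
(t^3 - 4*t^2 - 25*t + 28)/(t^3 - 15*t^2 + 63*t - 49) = (t + 4)/(t - 7)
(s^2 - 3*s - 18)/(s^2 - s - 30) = (s + 3)/(s + 5)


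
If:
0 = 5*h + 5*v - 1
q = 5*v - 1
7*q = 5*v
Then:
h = -1/30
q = 1/6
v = 7/30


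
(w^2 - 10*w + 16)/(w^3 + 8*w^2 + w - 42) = (w - 8)/(w^2 + 10*w + 21)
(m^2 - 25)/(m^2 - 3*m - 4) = (25 - m^2)/(-m^2 + 3*m + 4)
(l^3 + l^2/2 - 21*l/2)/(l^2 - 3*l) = l + 7/2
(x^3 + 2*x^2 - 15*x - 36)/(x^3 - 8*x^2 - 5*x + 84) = (x + 3)/(x - 7)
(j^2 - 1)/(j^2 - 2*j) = (j^2 - 1)/(j*(j - 2))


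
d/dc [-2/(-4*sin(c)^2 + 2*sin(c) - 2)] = (1 - 4*sin(c))*cos(c)/(-sin(c) - cos(2*c) + 2)^2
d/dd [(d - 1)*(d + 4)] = 2*d + 3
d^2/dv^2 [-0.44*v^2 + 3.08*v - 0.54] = -0.880000000000000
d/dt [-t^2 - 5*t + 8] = -2*t - 5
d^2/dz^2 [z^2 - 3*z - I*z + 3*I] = 2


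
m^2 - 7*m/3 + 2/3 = (m - 2)*(m - 1/3)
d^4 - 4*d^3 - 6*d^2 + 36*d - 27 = (d - 3)^2*(d - 1)*(d + 3)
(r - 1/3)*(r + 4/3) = r^2 + r - 4/9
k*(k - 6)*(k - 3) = k^3 - 9*k^2 + 18*k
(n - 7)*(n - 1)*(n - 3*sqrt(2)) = n^3 - 8*n^2 - 3*sqrt(2)*n^2 + 7*n + 24*sqrt(2)*n - 21*sqrt(2)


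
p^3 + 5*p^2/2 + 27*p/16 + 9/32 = (p + 1/4)*(p + 3/4)*(p + 3/2)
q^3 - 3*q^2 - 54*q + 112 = (q - 8)*(q - 2)*(q + 7)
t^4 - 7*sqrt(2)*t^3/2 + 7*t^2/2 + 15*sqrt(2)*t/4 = t*(t - 5*sqrt(2)/2)*(t - 3*sqrt(2)/2)*(t + sqrt(2)/2)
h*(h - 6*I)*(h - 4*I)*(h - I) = h^4 - 11*I*h^3 - 34*h^2 + 24*I*h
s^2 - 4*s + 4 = (s - 2)^2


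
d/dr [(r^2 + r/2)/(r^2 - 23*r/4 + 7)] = 4*(-25*r^2 + 56*r + 14)/(16*r^4 - 184*r^3 + 753*r^2 - 1288*r + 784)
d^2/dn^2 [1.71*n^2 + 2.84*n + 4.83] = 3.42000000000000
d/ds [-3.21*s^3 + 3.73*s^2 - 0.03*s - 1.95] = -9.63*s^2 + 7.46*s - 0.03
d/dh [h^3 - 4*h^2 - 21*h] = 3*h^2 - 8*h - 21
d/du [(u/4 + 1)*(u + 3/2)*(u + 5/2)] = 3*u^2/4 + 4*u + 79/16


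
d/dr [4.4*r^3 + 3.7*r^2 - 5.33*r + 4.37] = 13.2*r^2 + 7.4*r - 5.33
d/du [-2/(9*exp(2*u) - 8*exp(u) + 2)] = (36*exp(u) - 16)*exp(u)/(9*exp(2*u) - 8*exp(u) + 2)^2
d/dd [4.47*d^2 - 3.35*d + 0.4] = 8.94*d - 3.35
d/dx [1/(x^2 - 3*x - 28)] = (3 - 2*x)/(-x^2 + 3*x + 28)^2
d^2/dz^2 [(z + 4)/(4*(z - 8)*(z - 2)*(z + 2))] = (3*z^5 - 188*z^3 + 528*z^2 + 768*z + 1216)/(2*(z^9 - 24*z^8 + 180*z^7 - 224*z^6 - 2256*z^5 + 4992*z^4 + 9152*z^3 - 23040*z^2 - 12288*z + 32768))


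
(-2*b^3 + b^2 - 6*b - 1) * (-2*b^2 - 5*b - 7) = 4*b^5 + 8*b^4 + 21*b^3 + 25*b^2 + 47*b + 7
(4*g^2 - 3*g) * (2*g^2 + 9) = 8*g^4 - 6*g^3 + 36*g^2 - 27*g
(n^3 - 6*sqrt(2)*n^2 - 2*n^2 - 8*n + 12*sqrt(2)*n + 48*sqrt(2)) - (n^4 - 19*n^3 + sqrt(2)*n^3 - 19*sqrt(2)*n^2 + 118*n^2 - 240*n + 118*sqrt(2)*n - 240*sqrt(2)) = -n^4 - sqrt(2)*n^3 + 20*n^3 - 120*n^2 + 13*sqrt(2)*n^2 - 106*sqrt(2)*n + 232*n + 288*sqrt(2)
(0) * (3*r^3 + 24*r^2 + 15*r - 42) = 0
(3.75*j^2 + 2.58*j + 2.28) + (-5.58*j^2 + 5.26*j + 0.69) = -1.83*j^2 + 7.84*j + 2.97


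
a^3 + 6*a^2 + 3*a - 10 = (a - 1)*(a + 2)*(a + 5)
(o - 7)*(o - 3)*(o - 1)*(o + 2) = o^4 - 9*o^3 + 9*o^2 + 41*o - 42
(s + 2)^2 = s^2 + 4*s + 4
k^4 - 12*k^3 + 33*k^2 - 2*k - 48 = (k - 8)*(k - 3)*(k - 2)*(k + 1)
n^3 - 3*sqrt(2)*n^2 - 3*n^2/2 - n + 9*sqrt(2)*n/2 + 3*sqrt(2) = (n - 2)*(n + 1/2)*(n - 3*sqrt(2))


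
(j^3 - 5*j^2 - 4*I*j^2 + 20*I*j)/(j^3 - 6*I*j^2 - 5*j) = (-j^2 + 5*j + 4*I*j - 20*I)/(-j^2 + 6*I*j + 5)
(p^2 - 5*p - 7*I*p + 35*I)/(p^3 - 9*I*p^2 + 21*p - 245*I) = (p - 5)/(p^2 - 2*I*p + 35)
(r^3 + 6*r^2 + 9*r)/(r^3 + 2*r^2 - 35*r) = (r^2 + 6*r + 9)/(r^2 + 2*r - 35)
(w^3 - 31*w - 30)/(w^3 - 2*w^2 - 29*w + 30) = (w + 1)/(w - 1)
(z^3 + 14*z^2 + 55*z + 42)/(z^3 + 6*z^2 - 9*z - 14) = (z + 6)/(z - 2)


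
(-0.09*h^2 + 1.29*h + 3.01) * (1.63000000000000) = -0.1467*h^2 + 2.1027*h + 4.9063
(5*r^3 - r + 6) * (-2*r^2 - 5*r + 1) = -10*r^5 - 25*r^4 + 7*r^3 - 7*r^2 - 31*r + 6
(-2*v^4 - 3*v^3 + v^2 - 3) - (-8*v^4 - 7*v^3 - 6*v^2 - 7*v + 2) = 6*v^4 + 4*v^3 + 7*v^2 + 7*v - 5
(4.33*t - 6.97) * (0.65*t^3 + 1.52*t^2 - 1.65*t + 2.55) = 2.8145*t^4 + 2.0511*t^3 - 17.7389*t^2 + 22.542*t - 17.7735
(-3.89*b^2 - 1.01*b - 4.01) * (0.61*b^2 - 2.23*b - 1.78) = -2.3729*b^4 + 8.0586*b^3 + 6.7304*b^2 + 10.7401*b + 7.1378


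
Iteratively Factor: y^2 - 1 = (y - 1)*(y + 1)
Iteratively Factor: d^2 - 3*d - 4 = (d + 1)*(d - 4)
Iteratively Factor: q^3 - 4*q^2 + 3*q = (q)*(q^2 - 4*q + 3) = q*(q - 1)*(q - 3)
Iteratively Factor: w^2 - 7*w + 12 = (w - 3)*(w - 4)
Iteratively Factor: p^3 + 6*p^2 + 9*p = (p + 3)*(p^2 + 3*p) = (p + 3)^2*(p)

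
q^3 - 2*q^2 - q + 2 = (q - 2)*(q - 1)*(q + 1)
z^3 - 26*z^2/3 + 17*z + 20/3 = (z - 5)*(z - 4)*(z + 1/3)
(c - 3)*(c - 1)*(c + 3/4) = c^3 - 13*c^2/4 + 9/4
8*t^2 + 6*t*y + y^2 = (2*t + y)*(4*t + y)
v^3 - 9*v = v*(v - 3)*(v + 3)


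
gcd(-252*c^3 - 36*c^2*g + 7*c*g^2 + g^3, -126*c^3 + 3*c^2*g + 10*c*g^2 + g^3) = 42*c^2 + 13*c*g + g^2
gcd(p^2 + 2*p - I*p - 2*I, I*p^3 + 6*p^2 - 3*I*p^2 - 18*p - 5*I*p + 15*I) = p - I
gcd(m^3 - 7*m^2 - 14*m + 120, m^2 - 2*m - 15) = m - 5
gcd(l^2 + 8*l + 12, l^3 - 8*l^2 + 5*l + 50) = l + 2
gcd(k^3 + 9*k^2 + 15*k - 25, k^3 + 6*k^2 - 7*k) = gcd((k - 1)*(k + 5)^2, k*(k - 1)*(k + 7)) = k - 1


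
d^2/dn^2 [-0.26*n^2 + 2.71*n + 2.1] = -0.520000000000000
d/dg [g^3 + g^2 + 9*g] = 3*g^2 + 2*g + 9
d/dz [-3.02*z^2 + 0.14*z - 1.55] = 0.14 - 6.04*z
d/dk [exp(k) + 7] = exp(k)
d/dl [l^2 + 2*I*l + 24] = 2*l + 2*I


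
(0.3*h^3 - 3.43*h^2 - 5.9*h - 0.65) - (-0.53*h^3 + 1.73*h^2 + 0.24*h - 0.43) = 0.83*h^3 - 5.16*h^2 - 6.14*h - 0.22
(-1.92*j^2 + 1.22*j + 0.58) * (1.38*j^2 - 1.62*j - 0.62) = -2.6496*j^4 + 4.794*j^3 + 0.0143999999999997*j^2 - 1.696*j - 0.3596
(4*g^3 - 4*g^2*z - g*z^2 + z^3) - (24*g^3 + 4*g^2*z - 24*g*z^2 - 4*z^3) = -20*g^3 - 8*g^2*z + 23*g*z^2 + 5*z^3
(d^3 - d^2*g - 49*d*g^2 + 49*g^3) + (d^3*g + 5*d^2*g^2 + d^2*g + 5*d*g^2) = d^3*g + d^3 + 5*d^2*g^2 - 44*d*g^2 + 49*g^3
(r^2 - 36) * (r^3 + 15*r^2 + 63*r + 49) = r^5 + 15*r^4 + 27*r^3 - 491*r^2 - 2268*r - 1764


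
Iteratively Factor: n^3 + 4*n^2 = (n)*(n^2 + 4*n) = n^2*(n + 4)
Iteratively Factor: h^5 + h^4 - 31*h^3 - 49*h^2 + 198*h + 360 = (h - 3)*(h^4 + 4*h^3 - 19*h^2 - 106*h - 120) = (h - 5)*(h - 3)*(h^3 + 9*h^2 + 26*h + 24) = (h - 5)*(h - 3)*(h + 2)*(h^2 + 7*h + 12) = (h - 5)*(h - 3)*(h + 2)*(h + 3)*(h + 4)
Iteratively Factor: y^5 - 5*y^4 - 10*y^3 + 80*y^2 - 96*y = (y - 3)*(y^4 - 2*y^3 - 16*y^2 + 32*y) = (y - 3)*(y + 4)*(y^3 - 6*y^2 + 8*y) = (y - 4)*(y - 3)*(y + 4)*(y^2 - 2*y) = y*(y - 4)*(y - 3)*(y + 4)*(y - 2)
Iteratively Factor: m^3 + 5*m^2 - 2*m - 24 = (m + 4)*(m^2 + m - 6) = (m + 3)*(m + 4)*(m - 2)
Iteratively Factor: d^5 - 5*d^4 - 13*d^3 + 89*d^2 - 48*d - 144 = (d + 4)*(d^4 - 9*d^3 + 23*d^2 - 3*d - 36) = (d - 3)*(d + 4)*(d^3 - 6*d^2 + 5*d + 12) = (d - 3)^2*(d + 4)*(d^2 - 3*d - 4) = (d - 4)*(d - 3)^2*(d + 4)*(d + 1)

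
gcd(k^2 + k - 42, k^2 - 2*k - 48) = 1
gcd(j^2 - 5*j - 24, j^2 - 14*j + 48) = j - 8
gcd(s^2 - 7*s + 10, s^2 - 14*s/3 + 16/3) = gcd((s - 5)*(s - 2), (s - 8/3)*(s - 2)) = s - 2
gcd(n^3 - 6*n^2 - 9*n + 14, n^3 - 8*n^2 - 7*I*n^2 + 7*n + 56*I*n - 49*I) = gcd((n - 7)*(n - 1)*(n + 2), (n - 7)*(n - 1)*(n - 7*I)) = n^2 - 8*n + 7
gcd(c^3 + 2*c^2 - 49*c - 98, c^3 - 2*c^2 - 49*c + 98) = c^2 - 49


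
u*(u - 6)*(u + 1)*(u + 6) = u^4 + u^3 - 36*u^2 - 36*u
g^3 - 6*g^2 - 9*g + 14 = (g - 7)*(g - 1)*(g + 2)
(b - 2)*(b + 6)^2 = b^3 + 10*b^2 + 12*b - 72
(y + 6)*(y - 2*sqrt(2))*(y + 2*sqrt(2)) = y^3 + 6*y^2 - 8*y - 48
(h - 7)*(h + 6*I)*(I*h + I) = I*h^3 - 6*h^2 - 6*I*h^2 + 36*h - 7*I*h + 42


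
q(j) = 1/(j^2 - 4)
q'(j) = -2*j/(j^2 - 4)^2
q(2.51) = 0.43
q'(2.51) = -0.95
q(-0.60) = -0.27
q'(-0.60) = 0.09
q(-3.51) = 0.12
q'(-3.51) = 0.10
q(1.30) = -0.43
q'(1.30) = -0.49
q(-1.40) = -0.49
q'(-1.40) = 0.67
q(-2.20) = 1.19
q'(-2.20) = 6.24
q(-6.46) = 0.03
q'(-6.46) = 0.01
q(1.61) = -0.71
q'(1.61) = -1.62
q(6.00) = 0.03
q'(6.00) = -0.01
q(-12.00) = 0.01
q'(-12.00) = 0.00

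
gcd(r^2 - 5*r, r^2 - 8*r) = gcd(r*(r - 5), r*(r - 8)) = r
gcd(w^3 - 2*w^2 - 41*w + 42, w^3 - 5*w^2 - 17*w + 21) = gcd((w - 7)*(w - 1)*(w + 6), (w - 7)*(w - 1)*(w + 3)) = w^2 - 8*w + 7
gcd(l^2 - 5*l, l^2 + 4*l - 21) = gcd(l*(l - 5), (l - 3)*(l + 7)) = 1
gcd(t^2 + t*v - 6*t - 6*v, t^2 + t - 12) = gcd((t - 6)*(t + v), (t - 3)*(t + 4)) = 1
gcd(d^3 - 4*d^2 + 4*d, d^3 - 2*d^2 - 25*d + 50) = d - 2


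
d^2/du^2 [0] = 0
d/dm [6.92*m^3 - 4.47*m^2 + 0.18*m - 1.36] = 20.76*m^2 - 8.94*m + 0.18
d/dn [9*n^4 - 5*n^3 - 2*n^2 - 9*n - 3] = 36*n^3 - 15*n^2 - 4*n - 9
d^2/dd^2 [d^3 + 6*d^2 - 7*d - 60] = 6*d + 12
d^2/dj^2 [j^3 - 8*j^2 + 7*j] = 6*j - 16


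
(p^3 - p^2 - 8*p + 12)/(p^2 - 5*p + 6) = (p^2 + p - 6)/(p - 3)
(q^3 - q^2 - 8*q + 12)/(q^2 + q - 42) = (q^3 - q^2 - 8*q + 12)/(q^2 + q - 42)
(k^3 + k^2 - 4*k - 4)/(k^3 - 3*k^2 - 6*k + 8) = (k^2 - k - 2)/(k^2 - 5*k + 4)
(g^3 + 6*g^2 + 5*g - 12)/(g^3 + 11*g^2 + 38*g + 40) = (g^2 + 2*g - 3)/(g^2 + 7*g + 10)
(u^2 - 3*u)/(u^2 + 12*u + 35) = u*(u - 3)/(u^2 + 12*u + 35)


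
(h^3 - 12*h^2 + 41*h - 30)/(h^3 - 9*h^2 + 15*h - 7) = (h^2 - 11*h + 30)/(h^2 - 8*h + 7)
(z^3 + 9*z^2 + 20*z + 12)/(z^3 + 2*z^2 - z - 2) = (z + 6)/(z - 1)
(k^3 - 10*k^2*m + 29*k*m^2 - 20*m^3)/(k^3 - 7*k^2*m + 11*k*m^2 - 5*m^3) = (k - 4*m)/(k - m)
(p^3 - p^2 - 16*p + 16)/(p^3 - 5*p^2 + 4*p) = (p + 4)/p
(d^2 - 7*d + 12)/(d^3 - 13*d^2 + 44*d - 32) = (d - 3)/(d^2 - 9*d + 8)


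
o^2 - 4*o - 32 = (o - 8)*(o + 4)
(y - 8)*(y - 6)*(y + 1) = y^3 - 13*y^2 + 34*y + 48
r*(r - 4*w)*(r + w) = r^3 - 3*r^2*w - 4*r*w^2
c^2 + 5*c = c*(c + 5)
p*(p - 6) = p^2 - 6*p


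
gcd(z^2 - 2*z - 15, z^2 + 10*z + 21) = z + 3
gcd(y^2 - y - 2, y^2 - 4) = y - 2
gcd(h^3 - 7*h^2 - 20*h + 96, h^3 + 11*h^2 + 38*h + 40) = h + 4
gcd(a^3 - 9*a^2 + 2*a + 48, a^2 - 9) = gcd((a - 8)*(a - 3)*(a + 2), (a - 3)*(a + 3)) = a - 3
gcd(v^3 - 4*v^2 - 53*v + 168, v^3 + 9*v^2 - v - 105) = v^2 + 4*v - 21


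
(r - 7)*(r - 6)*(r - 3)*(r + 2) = r^4 - 14*r^3 + 49*r^2 + 36*r - 252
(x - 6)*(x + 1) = x^2 - 5*x - 6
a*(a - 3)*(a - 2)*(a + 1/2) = a^4 - 9*a^3/2 + 7*a^2/2 + 3*a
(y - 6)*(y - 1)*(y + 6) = y^3 - y^2 - 36*y + 36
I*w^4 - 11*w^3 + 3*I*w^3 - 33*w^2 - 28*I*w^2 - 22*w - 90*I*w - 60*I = (w + 2)*(w + 5*I)*(w + 6*I)*(I*w + I)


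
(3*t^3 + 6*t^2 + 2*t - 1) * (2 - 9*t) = -27*t^4 - 48*t^3 - 6*t^2 + 13*t - 2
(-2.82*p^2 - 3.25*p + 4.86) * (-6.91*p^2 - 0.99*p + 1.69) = 19.4862*p^4 + 25.2493*p^3 - 35.1309*p^2 - 10.3039*p + 8.2134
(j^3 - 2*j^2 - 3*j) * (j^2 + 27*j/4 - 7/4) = j^5 + 19*j^4/4 - 73*j^3/4 - 67*j^2/4 + 21*j/4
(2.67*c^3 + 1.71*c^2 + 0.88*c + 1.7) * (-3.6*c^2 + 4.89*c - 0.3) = -9.612*c^5 + 6.9003*c^4 + 4.3929*c^3 - 2.3298*c^2 + 8.049*c - 0.51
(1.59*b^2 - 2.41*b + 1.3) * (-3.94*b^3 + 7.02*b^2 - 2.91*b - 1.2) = -6.2646*b^5 + 20.6572*b^4 - 26.6671*b^3 + 14.2311*b^2 - 0.891*b - 1.56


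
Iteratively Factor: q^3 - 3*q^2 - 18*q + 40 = (q + 4)*(q^2 - 7*q + 10) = (q - 2)*(q + 4)*(q - 5)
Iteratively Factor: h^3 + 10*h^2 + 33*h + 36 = (h + 3)*(h^2 + 7*h + 12) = (h + 3)*(h + 4)*(h + 3)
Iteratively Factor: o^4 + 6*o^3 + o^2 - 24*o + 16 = (o + 4)*(o^3 + 2*o^2 - 7*o + 4) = (o - 1)*(o + 4)*(o^2 + 3*o - 4) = (o - 1)^2*(o + 4)*(o + 4)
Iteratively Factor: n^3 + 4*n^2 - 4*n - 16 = (n + 4)*(n^2 - 4) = (n - 2)*(n + 4)*(n + 2)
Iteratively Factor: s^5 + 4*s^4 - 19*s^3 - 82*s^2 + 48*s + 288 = (s + 4)*(s^4 - 19*s^2 - 6*s + 72) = (s - 2)*(s + 4)*(s^3 + 2*s^2 - 15*s - 36) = (s - 2)*(s + 3)*(s + 4)*(s^2 - s - 12) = (s - 4)*(s - 2)*(s + 3)*(s + 4)*(s + 3)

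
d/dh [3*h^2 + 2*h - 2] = 6*h + 2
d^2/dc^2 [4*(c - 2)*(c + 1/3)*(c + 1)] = 24*c - 16/3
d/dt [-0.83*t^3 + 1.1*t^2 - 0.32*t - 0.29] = -2.49*t^2 + 2.2*t - 0.32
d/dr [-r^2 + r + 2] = 1 - 2*r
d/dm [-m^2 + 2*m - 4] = 2 - 2*m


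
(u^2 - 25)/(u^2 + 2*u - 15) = (u - 5)/(u - 3)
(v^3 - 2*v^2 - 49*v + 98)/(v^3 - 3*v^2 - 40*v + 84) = (v + 7)/(v + 6)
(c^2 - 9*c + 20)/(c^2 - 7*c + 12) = (c - 5)/(c - 3)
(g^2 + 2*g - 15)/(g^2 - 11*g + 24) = (g + 5)/(g - 8)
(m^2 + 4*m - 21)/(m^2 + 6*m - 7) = (m - 3)/(m - 1)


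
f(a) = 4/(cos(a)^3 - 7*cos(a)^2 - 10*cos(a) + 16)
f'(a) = 4*(3*sin(a)*cos(a)^2 - 14*sin(a)*cos(a) - 10*sin(a))/(cos(a)^3 - 7*cos(a)^2 - 10*cos(a) + 16)^2 = 4*(3*cos(a)^2 - 14*cos(a) - 10)*sin(a)/(cos(a)^3 - 7*cos(a)^2 - 10*cos(a) + 16)^2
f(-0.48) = 1.72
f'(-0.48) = 6.88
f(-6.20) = 55.12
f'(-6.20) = -1323.61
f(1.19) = 0.35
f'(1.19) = -0.42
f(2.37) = 0.21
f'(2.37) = 0.01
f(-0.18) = 11.83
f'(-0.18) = 130.64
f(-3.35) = 0.22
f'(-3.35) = 0.02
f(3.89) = 0.21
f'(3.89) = -0.01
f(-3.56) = 0.22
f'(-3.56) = 0.03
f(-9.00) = 0.22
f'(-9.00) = -0.03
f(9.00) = 0.22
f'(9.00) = 0.03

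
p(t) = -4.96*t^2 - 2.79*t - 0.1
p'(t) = -9.92*t - 2.79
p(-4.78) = -100.09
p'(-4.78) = 44.63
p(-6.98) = -222.28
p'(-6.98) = 66.45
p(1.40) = -13.73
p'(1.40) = -16.68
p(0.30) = -1.38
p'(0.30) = -5.77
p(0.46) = -2.43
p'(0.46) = -7.35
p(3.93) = -87.67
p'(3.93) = -41.78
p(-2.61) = -26.61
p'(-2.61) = 23.10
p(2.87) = -48.96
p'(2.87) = -31.26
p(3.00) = -53.11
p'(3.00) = -32.55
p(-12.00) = -680.86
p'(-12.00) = 116.25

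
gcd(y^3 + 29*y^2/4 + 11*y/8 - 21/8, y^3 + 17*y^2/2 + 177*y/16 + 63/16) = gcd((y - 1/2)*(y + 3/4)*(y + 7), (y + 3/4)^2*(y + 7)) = y^2 + 31*y/4 + 21/4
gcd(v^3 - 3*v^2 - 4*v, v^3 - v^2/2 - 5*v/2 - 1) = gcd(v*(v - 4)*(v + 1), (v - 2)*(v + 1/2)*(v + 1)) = v + 1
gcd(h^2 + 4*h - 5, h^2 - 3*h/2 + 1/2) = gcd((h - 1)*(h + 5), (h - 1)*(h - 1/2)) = h - 1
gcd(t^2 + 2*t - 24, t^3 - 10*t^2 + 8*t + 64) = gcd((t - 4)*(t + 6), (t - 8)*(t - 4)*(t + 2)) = t - 4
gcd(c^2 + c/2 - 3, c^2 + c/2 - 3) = c^2 + c/2 - 3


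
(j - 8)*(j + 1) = j^2 - 7*j - 8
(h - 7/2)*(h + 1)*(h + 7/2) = h^3 + h^2 - 49*h/4 - 49/4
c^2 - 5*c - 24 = (c - 8)*(c + 3)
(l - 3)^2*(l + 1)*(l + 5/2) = l^4 - 5*l^3/2 - 19*l^2/2 + 33*l/2 + 45/2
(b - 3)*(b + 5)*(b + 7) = b^3 + 9*b^2 - b - 105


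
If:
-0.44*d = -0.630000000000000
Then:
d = 1.43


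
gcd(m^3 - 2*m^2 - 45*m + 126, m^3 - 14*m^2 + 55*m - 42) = m - 6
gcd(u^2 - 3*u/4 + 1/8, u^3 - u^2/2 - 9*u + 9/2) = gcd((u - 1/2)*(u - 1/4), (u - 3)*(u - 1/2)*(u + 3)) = u - 1/2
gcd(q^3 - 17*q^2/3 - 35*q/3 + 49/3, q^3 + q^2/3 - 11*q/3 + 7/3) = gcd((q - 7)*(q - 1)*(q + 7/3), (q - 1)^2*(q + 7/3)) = q^2 + 4*q/3 - 7/3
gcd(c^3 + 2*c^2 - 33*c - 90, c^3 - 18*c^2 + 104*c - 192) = c - 6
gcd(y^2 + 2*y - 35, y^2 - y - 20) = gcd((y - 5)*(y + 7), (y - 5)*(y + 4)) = y - 5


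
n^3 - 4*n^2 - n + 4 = (n - 4)*(n - 1)*(n + 1)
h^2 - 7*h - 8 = (h - 8)*(h + 1)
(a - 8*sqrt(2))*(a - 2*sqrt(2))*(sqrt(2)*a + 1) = sqrt(2)*a^3 - 19*a^2 + 22*sqrt(2)*a + 32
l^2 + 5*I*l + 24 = (l - 3*I)*(l + 8*I)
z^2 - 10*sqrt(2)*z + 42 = (z - 7*sqrt(2))*(z - 3*sqrt(2))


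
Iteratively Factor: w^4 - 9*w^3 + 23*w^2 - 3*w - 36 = (w + 1)*(w^3 - 10*w^2 + 33*w - 36) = (w - 3)*(w + 1)*(w^2 - 7*w + 12) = (w - 3)^2*(w + 1)*(w - 4)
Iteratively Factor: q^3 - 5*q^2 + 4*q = (q - 1)*(q^2 - 4*q) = q*(q - 1)*(q - 4)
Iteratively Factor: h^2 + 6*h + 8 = (h + 4)*(h + 2)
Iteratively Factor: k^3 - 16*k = (k + 4)*(k^2 - 4*k) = k*(k + 4)*(k - 4)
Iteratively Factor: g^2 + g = (g)*(g + 1)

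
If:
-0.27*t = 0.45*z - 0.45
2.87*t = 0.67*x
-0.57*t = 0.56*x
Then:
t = 0.00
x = 0.00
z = 1.00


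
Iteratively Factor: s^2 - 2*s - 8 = (s - 4)*(s + 2)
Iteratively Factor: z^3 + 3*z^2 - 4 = (z + 2)*(z^2 + z - 2) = (z - 1)*(z + 2)*(z + 2)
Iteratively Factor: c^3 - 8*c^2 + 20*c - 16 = (c - 2)*(c^2 - 6*c + 8) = (c - 4)*(c - 2)*(c - 2)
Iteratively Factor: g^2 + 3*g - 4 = (g - 1)*(g + 4)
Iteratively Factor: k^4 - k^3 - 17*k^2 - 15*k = (k + 1)*(k^3 - 2*k^2 - 15*k) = (k - 5)*(k + 1)*(k^2 + 3*k) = k*(k - 5)*(k + 1)*(k + 3)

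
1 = 1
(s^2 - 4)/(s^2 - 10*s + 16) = (s + 2)/(s - 8)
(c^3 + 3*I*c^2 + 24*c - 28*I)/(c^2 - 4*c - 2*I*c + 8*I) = (c^2 + 5*I*c + 14)/(c - 4)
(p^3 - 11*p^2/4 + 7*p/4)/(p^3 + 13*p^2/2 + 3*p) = (4*p^2 - 11*p + 7)/(2*(2*p^2 + 13*p + 6))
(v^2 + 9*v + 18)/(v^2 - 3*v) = (v^2 + 9*v + 18)/(v*(v - 3))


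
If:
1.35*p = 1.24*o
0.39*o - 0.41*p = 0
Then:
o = 0.00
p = 0.00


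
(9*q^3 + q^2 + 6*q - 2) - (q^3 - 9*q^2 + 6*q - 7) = 8*q^3 + 10*q^2 + 5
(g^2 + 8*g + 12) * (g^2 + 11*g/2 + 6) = g^4 + 27*g^3/2 + 62*g^2 + 114*g + 72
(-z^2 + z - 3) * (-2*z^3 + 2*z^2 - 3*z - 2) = 2*z^5 - 4*z^4 + 11*z^3 - 7*z^2 + 7*z + 6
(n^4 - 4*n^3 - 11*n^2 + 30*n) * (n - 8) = n^5 - 12*n^4 + 21*n^3 + 118*n^2 - 240*n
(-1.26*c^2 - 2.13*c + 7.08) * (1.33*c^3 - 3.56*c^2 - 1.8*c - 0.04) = -1.6758*c^5 + 1.6527*c^4 + 19.2672*c^3 - 21.3204*c^2 - 12.6588*c - 0.2832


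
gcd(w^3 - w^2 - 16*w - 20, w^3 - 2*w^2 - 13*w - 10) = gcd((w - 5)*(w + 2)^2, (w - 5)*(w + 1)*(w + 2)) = w^2 - 3*w - 10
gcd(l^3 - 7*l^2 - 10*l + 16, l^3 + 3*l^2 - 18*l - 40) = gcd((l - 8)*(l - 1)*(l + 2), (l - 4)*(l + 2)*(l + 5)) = l + 2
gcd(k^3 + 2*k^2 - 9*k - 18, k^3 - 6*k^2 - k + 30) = k^2 - k - 6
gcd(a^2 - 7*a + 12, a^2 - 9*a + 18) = a - 3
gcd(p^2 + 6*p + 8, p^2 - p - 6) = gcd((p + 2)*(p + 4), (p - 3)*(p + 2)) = p + 2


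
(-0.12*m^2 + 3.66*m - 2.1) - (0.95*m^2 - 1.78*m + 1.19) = -1.07*m^2 + 5.44*m - 3.29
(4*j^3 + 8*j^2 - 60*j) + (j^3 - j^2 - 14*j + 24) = 5*j^3 + 7*j^2 - 74*j + 24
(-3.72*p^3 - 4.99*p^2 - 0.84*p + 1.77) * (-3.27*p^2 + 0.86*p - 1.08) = 12.1644*p^5 + 13.1181*p^4 + 2.473*p^3 - 1.1211*p^2 + 2.4294*p - 1.9116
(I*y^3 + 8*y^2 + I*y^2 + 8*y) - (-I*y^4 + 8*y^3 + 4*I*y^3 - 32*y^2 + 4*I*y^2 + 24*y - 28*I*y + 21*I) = I*y^4 - 8*y^3 - 3*I*y^3 + 40*y^2 - 3*I*y^2 - 16*y + 28*I*y - 21*I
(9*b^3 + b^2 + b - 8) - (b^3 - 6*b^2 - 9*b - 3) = 8*b^3 + 7*b^2 + 10*b - 5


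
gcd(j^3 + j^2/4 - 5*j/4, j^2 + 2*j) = j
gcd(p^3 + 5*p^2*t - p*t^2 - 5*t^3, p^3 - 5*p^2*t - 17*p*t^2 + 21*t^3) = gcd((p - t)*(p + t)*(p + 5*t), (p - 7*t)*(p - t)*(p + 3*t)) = p - t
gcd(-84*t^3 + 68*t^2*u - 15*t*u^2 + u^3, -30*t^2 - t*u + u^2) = 6*t - u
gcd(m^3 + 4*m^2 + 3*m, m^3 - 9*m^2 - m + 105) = m + 3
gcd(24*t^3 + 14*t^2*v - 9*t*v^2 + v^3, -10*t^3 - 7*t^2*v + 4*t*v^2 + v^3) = t + v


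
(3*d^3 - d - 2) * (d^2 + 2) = 3*d^5 + 5*d^3 - 2*d^2 - 2*d - 4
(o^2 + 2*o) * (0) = 0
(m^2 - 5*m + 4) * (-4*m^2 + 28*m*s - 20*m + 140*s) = -4*m^4 + 28*m^3*s + 84*m^2 - 588*m*s - 80*m + 560*s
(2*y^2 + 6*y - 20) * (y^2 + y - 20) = 2*y^4 + 8*y^3 - 54*y^2 - 140*y + 400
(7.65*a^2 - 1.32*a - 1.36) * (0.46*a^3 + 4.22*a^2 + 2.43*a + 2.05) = 3.519*a^5 + 31.6758*a^4 + 12.3935*a^3 + 6.7357*a^2 - 6.0108*a - 2.788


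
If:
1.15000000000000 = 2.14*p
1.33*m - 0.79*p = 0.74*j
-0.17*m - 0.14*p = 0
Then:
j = -1.37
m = -0.44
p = 0.54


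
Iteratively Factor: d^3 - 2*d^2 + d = (d - 1)*(d^2 - d) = (d - 1)^2*(d)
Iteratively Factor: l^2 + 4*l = (l + 4)*(l)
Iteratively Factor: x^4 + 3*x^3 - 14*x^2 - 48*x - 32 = (x + 2)*(x^3 + x^2 - 16*x - 16) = (x + 1)*(x + 2)*(x^2 - 16) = (x + 1)*(x + 2)*(x + 4)*(x - 4)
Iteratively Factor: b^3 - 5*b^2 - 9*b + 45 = (b - 5)*(b^2 - 9) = (b - 5)*(b - 3)*(b + 3)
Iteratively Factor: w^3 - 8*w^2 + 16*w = (w)*(w^2 - 8*w + 16) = w*(w - 4)*(w - 4)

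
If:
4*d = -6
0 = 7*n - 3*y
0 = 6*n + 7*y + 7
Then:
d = -3/2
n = -21/67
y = -49/67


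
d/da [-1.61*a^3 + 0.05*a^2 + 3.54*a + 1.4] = -4.83*a^2 + 0.1*a + 3.54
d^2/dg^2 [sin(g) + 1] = -sin(g)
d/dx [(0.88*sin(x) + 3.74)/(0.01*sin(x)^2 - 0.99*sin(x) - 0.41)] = (-0.0088*sin(x)^2 - 0.0748*sin(x) + 3.3418)*cos(x)/(0.0001*sin(x)^4 - 0.0198*sin(x)^3 + 0.9719*sin(x)^2 + 0.8118*sin(x) + 0.1681)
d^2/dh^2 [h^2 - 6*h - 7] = 2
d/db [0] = 0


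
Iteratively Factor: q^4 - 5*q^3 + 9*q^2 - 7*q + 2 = (q - 1)*(q^3 - 4*q^2 + 5*q - 2) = (q - 2)*(q - 1)*(q^2 - 2*q + 1) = (q - 2)*(q - 1)^2*(q - 1)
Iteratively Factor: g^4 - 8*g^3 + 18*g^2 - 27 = (g + 1)*(g^3 - 9*g^2 + 27*g - 27) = (g - 3)*(g + 1)*(g^2 - 6*g + 9) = (g - 3)^2*(g + 1)*(g - 3)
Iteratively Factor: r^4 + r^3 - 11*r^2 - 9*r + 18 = (r - 1)*(r^3 + 2*r^2 - 9*r - 18) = (r - 3)*(r - 1)*(r^2 + 5*r + 6) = (r - 3)*(r - 1)*(r + 2)*(r + 3)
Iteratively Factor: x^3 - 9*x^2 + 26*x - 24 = (x - 2)*(x^2 - 7*x + 12) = (x - 3)*(x - 2)*(x - 4)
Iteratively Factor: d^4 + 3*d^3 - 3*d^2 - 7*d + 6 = (d + 2)*(d^3 + d^2 - 5*d + 3) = (d - 1)*(d + 2)*(d^2 + 2*d - 3) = (d - 1)^2*(d + 2)*(d + 3)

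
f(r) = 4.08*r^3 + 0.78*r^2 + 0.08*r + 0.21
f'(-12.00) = 1743.92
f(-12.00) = -6938.67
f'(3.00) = 114.92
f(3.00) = 117.63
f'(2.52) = 81.74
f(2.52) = 70.66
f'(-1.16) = 14.74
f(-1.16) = -5.20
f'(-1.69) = 32.40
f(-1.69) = -17.39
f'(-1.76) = 35.25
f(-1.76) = -19.76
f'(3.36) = 143.51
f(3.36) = 164.05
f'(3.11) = 123.32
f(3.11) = 130.73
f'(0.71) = 7.36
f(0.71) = 2.12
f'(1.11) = 16.89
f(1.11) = 6.84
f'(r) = 12.24*r^2 + 1.56*r + 0.08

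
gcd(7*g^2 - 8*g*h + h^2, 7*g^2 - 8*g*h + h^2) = 7*g^2 - 8*g*h + h^2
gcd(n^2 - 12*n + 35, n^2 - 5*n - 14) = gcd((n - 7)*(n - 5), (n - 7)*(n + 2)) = n - 7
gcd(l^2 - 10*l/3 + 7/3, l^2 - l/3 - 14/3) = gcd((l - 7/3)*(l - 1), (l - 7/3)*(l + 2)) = l - 7/3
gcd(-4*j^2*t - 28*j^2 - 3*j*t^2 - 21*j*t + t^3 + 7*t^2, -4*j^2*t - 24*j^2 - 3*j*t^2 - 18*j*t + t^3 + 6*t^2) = -4*j^2 - 3*j*t + t^2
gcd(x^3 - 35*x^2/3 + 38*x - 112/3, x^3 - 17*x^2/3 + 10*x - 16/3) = x^2 - 14*x/3 + 16/3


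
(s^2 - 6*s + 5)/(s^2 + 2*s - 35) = (s - 1)/(s + 7)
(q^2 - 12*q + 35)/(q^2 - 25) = (q - 7)/(q + 5)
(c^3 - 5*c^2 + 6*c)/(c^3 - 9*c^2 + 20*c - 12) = c*(c - 3)/(c^2 - 7*c + 6)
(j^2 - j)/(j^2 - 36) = j*(j - 1)/(j^2 - 36)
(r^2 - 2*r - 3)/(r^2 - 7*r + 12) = (r + 1)/(r - 4)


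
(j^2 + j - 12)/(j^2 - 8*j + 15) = (j + 4)/(j - 5)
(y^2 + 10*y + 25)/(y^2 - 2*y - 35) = (y + 5)/(y - 7)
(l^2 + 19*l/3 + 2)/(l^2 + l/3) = (l + 6)/l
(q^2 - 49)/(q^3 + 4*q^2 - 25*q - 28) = (q - 7)/(q^2 - 3*q - 4)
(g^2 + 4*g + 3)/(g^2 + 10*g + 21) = (g + 1)/(g + 7)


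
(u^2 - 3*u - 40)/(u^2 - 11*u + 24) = (u + 5)/(u - 3)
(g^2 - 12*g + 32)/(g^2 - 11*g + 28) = (g - 8)/(g - 7)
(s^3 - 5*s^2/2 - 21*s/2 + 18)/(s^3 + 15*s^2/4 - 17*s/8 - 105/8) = 4*(2*s^2 - 11*s + 12)/(8*s^2 + 6*s - 35)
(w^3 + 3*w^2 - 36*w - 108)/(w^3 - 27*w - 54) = (w + 6)/(w + 3)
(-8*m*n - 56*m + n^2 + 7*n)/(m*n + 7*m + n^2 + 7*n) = (-8*m + n)/(m + n)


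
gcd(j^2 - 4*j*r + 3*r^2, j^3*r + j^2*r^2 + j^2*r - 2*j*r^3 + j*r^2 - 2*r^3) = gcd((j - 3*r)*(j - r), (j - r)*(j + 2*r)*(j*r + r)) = -j + r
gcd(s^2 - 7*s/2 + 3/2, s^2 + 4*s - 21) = s - 3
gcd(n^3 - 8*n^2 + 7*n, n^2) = n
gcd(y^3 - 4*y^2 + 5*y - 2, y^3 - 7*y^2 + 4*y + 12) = y - 2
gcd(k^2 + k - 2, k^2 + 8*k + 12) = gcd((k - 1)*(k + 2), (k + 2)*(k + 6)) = k + 2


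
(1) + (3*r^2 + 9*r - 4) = 3*r^2 + 9*r - 3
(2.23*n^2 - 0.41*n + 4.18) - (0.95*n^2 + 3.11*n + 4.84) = 1.28*n^2 - 3.52*n - 0.66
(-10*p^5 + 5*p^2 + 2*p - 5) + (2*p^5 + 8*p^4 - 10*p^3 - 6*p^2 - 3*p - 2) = -8*p^5 + 8*p^4 - 10*p^3 - p^2 - p - 7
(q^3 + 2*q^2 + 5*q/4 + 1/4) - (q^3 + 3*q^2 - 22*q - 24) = -q^2 + 93*q/4 + 97/4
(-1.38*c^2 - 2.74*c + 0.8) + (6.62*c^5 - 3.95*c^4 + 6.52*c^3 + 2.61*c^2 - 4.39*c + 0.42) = 6.62*c^5 - 3.95*c^4 + 6.52*c^3 + 1.23*c^2 - 7.13*c + 1.22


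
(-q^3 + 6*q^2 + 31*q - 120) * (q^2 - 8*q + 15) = -q^5 + 14*q^4 - 32*q^3 - 278*q^2 + 1425*q - 1800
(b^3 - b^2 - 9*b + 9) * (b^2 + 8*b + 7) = b^5 + 7*b^4 - 10*b^3 - 70*b^2 + 9*b + 63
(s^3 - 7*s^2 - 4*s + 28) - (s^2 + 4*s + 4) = s^3 - 8*s^2 - 8*s + 24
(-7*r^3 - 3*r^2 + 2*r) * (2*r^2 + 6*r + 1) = -14*r^5 - 48*r^4 - 21*r^3 + 9*r^2 + 2*r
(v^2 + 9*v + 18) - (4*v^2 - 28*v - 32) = -3*v^2 + 37*v + 50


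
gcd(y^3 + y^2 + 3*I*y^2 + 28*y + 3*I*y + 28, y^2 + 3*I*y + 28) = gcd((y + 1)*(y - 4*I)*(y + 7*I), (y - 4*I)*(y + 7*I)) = y^2 + 3*I*y + 28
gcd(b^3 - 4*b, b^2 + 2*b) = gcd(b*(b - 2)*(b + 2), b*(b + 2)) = b^2 + 2*b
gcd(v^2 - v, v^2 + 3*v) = v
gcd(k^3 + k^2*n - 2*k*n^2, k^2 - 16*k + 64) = 1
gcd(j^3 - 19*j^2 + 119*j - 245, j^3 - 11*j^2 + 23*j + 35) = j^2 - 12*j + 35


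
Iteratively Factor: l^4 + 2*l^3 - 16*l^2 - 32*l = (l - 4)*(l^3 + 6*l^2 + 8*l) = l*(l - 4)*(l^2 + 6*l + 8) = l*(l - 4)*(l + 4)*(l + 2)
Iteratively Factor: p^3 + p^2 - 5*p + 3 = (p + 3)*(p^2 - 2*p + 1) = (p - 1)*(p + 3)*(p - 1)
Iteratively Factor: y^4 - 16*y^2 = (y + 4)*(y^3 - 4*y^2) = y*(y + 4)*(y^2 - 4*y) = y^2*(y + 4)*(y - 4)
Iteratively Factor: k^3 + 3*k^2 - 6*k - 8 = (k - 2)*(k^2 + 5*k + 4) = (k - 2)*(k + 4)*(k + 1)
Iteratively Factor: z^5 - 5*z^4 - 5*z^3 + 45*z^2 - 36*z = (z - 1)*(z^4 - 4*z^3 - 9*z^2 + 36*z) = (z - 3)*(z - 1)*(z^3 - z^2 - 12*z) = (z - 3)*(z - 1)*(z + 3)*(z^2 - 4*z) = z*(z - 3)*(z - 1)*(z + 3)*(z - 4)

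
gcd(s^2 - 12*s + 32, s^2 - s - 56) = s - 8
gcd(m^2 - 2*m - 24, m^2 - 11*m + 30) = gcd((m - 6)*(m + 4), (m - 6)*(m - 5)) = m - 6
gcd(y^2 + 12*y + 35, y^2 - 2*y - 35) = y + 5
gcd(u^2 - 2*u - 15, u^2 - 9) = u + 3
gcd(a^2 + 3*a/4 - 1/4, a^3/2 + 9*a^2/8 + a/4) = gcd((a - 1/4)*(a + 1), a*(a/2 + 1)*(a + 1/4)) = 1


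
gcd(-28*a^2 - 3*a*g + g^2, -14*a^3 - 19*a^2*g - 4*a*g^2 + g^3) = 7*a - g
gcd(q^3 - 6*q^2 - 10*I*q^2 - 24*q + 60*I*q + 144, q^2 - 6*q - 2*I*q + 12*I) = q - 6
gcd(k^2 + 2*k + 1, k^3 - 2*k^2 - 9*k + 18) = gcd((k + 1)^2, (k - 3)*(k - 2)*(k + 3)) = 1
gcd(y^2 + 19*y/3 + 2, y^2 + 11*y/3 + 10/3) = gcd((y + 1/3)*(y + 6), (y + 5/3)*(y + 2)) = 1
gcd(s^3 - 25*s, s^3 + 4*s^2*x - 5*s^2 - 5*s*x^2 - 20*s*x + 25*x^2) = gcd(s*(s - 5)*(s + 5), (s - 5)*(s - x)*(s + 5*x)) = s - 5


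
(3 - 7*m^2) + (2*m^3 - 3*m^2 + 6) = 2*m^3 - 10*m^2 + 9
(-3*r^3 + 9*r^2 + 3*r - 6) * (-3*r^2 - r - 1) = 9*r^5 - 24*r^4 - 15*r^3 + 6*r^2 + 3*r + 6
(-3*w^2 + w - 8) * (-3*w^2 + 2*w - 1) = 9*w^4 - 9*w^3 + 29*w^2 - 17*w + 8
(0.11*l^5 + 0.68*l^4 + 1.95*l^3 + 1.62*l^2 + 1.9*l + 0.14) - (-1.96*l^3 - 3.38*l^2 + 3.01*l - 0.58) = 0.11*l^5 + 0.68*l^4 + 3.91*l^3 + 5.0*l^2 - 1.11*l + 0.72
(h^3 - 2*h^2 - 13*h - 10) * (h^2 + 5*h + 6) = h^5 + 3*h^4 - 17*h^3 - 87*h^2 - 128*h - 60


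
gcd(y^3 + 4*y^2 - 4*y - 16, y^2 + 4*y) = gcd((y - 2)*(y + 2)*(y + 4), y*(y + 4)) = y + 4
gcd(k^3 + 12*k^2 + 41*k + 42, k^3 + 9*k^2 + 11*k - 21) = k^2 + 10*k + 21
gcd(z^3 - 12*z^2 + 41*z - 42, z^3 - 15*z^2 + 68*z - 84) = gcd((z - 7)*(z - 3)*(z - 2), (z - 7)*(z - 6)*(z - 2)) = z^2 - 9*z + 14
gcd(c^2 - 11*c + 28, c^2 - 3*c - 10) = 1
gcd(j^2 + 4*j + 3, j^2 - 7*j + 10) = 1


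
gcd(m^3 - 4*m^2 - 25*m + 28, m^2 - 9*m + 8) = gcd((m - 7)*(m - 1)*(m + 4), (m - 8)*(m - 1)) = m - 1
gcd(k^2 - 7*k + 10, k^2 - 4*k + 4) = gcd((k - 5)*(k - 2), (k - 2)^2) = k - 2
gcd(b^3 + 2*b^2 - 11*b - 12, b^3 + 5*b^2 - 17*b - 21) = b^2 - 2*b - 3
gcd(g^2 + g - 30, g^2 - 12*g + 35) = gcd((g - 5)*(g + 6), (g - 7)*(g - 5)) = g - 5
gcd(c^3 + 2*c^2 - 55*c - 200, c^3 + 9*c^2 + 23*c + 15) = c + 5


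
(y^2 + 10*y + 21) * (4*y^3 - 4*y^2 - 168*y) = 4*y^5 + 36*y^4 - 124*y^3 - 1764*y^2 - 3528*y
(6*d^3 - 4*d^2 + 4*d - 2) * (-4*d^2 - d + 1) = -24*d^5 + 10*d^4 - 6*d^3 + 6*d - 2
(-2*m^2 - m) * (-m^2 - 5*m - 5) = 2*m^4 + 11*m^3 + 15*m^2 + 5*m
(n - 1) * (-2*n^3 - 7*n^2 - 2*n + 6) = -2*n^4 - 5*n^3 + 5*n^2 + 8*n - 6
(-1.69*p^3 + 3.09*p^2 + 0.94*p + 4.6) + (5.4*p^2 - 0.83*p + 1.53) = -1.69*p^3 + 8.49*p^2 + 0.11*p + 6.13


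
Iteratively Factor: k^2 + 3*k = (k)*(k + 3)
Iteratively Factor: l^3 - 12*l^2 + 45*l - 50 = (l - 5)*(l^2 - 7*l + 10) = (l - 5)^2*(l - 2)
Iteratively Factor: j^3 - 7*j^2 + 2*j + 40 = (j - 5)*(j^2 - 2*j - 8) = (j - 5)*(j - 4)*(j + 2)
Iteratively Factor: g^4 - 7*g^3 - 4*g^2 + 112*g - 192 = (g - 4)*(g^3 - 3*g^2 - 16*g + 48) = (g - 4)*(g - 3)*(g^2 - 16) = (g - 4)*(g - 3)*(g + 4)*(g - 4)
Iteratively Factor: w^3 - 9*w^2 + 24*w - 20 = (w - 5)*(w^2 - 4*w + 4) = (w - 5)*(w - 2)*(w - 2)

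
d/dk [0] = 0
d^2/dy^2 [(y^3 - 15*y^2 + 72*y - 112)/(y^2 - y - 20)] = 12*(13*y^3 - 196*y^2 + 976*y - 1632)/(y^6 - 3*y^5 - 57*y^4 + 119*y^3 + 1140*y^2 - 1200*y - 8000)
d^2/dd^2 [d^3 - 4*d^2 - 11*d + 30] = 6*d - 8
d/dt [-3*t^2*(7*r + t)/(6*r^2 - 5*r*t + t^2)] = 3*t*(-t*(5*r - 2*t)*(7*r + t) + (-14*r - 3*t)*(6*r^2 - 5*r*t + t^2))/(6*r^2 - 5*r*t + t^2)^2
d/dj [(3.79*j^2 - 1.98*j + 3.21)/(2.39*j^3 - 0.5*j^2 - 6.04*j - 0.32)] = (-9.0581*j^4 + 9.4644*j^3 - 46.8973*j^2 + 0.784400000000002*j + 20.022)/(5.7121*j^6 - 2.39*j^5 - 28.6212*j^4 + 4.5104*j^3 + 36.8016*j^2 + 3.8656*j + 0.1024)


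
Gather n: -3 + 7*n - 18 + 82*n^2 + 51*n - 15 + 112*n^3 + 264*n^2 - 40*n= 112*n^3 + 346*n^2 + 18*n - 36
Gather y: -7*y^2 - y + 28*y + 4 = -7*y^2 + 27*y + 4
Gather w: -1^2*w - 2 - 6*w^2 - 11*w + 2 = -6*w^2 - 12*w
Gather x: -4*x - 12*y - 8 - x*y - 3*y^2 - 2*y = x*(-y - 4) - 3*y^2 - 14*y - 8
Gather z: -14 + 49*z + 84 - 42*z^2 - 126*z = -42*z^2 - 77*z + 70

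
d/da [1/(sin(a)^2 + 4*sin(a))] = -2*(sin(a) + 2)*cos(a)/((sin(a) + 4)^2*sin(a)^2)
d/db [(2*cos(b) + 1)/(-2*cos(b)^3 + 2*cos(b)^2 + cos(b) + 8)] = -(62*sin(b) + 2*sin(3*b) + 4*sin(4*b))/(cos(b) - 2*cos(2*b) + cos(3*b) - 18)^2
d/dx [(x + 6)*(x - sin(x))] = x - (x + 6)*(cos(x) - 1) - sin(x)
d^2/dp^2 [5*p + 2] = 0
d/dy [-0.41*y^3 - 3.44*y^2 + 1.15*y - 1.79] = -1.23*y^2 - 6.88*y + 1.15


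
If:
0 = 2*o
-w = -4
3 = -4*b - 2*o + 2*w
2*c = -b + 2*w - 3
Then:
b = 5/4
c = 15/8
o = 0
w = 4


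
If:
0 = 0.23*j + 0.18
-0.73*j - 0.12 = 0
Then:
No Solution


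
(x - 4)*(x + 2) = x^2 - 2*x - 8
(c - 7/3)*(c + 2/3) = c^2 - 5*c/3 - 14/9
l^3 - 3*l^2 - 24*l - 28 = (l - 7)*(l + 2)^2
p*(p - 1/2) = p^2 - p/2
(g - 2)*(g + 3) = g^2 + g - 6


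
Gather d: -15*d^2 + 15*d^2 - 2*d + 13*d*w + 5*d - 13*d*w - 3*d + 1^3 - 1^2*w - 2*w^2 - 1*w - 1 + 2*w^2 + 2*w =0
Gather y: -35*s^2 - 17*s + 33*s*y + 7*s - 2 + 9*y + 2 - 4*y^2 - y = -35*s^2 - 10*s - 4*y^2 + y*(33*s + 8)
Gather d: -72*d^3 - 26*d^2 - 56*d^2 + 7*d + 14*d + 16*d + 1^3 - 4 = -72*d^3 - 82*d^2 + 37*d - 3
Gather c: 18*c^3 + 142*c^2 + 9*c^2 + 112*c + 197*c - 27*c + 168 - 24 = 18*c^3 + 151*c^2 + 282*c + 144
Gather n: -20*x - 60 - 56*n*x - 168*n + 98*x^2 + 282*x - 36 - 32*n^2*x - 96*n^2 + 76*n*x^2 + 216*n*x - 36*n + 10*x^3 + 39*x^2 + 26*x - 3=n^2*(-32*x - 96) + n*(76*x^2 + 160*x - 204) + 10*x^3 + 137*x^2 + 288*x - 99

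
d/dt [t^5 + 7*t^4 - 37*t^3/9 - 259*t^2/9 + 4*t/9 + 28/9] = 5*t^4 + 28*t^3 - 37*t^2/3 - 518*t/9 + 4/9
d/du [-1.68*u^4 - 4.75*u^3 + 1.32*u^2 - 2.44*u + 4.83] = -6.72*u^3 - 14.25*u^2 + 2.64*u - 2.44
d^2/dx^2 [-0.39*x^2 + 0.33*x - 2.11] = -0.780000000000000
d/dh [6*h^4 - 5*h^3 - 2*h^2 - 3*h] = 24*h^3 - 15*h^2 - 4*h - 3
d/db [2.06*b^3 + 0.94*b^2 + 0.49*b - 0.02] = 6.18*b^2 + 1.88*b + 0.49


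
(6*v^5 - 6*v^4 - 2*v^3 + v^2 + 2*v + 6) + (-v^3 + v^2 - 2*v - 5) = 6*v^5 - 6*v^4 - 3*v^3 + 2*v^2 + 1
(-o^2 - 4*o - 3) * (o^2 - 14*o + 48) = -o^4 + 10*o^3 + 5*o^2 - 150*o - 144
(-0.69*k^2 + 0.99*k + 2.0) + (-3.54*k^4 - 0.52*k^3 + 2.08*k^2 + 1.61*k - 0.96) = -3.54*k^4 - 0.52*k^3 + 1.39*k^2 + 2.6*k + 1.04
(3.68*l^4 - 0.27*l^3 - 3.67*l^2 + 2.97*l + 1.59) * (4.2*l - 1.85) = 15.456*l^5 - 7.942*l^4 - 14.9145*l^3 + 19.2635*l^2 + 1.1835*l - 2.9415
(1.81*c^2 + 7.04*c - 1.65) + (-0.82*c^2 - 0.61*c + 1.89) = 0.99*c^2 + 6.43*c + 0.24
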